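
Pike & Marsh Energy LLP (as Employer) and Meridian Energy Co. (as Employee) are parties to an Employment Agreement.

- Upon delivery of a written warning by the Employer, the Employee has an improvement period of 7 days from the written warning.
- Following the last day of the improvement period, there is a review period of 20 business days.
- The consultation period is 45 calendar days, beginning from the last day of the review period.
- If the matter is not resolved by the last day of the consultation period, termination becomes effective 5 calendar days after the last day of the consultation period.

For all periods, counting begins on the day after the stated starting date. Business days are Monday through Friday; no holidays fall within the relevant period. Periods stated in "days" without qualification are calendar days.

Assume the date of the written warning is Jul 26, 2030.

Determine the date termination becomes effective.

Adding 7 calendar days to Jul 26, 2030 gives Aug 2, 2030, which is the last day of the improvement period.
The last day of the review period: 20 business days after Friday, Aug 2, 2030, skipping weekends — Aug 5, Aug 6, Aug 7, Aug 8, …, Aug 28, Aug 29, Aug 30 — lands on Friday, Aug 30, 2030.
The last day of the consultation period: Aug 30, 2030 + 45 days = Oct 14, 2030.
The date termination becomes effective: Oct 14, 2030 + 5 days = Oct 19, 2030.

Oct 19, 2030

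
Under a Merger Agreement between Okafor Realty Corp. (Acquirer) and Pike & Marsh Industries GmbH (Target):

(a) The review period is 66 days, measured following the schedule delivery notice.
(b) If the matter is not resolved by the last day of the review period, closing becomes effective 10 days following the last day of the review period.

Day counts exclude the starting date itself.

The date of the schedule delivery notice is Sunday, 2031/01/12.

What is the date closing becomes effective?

Adding 66 calendar days to 2031/01/12 gives 2031/03/19, which is the last day of the review period.
The date closing becomes effective: 2031/03/19 + 10 days = 2031/03/29.

2031/03/29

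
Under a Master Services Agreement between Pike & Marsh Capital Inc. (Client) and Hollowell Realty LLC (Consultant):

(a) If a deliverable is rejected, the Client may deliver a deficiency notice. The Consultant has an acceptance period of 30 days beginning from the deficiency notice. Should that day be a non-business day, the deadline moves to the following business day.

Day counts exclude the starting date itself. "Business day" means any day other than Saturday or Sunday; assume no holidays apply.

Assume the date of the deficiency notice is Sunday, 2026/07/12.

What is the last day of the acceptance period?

The last day of the acceptance period: 2026/07/12 + 30 days = 2026/08/11. 2026/08/11 is a Tuesday, so no roll-forward applies.

2026/08/11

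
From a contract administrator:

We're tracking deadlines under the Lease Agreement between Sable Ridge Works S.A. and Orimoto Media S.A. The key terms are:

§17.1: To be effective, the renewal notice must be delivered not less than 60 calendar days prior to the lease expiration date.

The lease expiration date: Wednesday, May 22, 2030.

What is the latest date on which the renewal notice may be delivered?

May 22, 2030 minus 60 days is March 23, 2030.

March 23, 2030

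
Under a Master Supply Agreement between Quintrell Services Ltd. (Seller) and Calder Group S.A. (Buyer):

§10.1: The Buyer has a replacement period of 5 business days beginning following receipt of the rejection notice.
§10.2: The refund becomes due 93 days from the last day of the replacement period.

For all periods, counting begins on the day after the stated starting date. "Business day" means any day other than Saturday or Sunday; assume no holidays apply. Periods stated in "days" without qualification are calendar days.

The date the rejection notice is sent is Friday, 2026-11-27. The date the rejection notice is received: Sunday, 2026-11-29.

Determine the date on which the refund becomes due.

The last day of the replacement period: 5 business days after Sunday, 2026-11-29, skipping weekends — Nov 30, Dec 1, Dec 2, Dec 3, Dec 4 — lands on Friday, 2026-12-04.
The date on which the refund becomes due: 93 calendar days after 2026-12-04 is 2027-03-07.

2027-03-07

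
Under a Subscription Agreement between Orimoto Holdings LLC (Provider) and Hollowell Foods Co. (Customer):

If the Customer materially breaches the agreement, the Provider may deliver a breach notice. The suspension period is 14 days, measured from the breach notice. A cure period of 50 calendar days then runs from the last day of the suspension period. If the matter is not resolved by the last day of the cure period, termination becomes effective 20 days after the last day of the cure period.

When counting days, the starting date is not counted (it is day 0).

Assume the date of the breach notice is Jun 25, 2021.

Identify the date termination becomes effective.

The last day of the suspension period: 14 calendar days after Jun 25, 2021 is Jul 9, 2021.
The last day of the cure period: Jul 9, 2021 + 50 days = Aug 28, 2021.
Adding 20 calendar days to Aug 28, 2021 gives Sep 17, 2021, which is the date termination becomes effective.

Sep 17, 2021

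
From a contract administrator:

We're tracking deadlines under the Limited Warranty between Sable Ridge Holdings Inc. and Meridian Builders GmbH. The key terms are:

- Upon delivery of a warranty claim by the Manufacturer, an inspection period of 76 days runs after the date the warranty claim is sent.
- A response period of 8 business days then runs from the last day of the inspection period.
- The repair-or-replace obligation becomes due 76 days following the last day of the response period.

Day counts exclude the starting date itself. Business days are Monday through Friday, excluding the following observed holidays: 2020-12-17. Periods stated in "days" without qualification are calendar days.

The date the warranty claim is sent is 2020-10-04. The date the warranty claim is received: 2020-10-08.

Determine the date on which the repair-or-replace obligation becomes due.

2021-03-16

Adding 76 calendar days to 2020-10-04 gives 2020-12-19, which is the last day of the inspection period.
From Saturday, 2020-12-19, 8 business days (Dec 21, Dec 22, Dec 23, Dec 24, Dec 25, Dec 28, Dec 29, Dec 30, skipping weekends) brings us to Wednesday, 2020-12-30, which is the last day of the response period.
Adding 76 calendar days to 2020-12-30 gives 2021-03-16, which is the date on which the repair-or-replace obligation becomes due.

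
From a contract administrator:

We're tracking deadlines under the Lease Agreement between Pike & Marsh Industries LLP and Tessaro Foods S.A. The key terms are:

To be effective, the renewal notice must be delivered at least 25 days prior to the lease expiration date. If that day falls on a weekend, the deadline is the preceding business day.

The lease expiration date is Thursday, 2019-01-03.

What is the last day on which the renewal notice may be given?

Counting back 25 calendar days from 2019-01-03 gives 2018-12-09. That is a Sunday, so the deadline moves back to Friday, 2018-12-07.

2018-12-07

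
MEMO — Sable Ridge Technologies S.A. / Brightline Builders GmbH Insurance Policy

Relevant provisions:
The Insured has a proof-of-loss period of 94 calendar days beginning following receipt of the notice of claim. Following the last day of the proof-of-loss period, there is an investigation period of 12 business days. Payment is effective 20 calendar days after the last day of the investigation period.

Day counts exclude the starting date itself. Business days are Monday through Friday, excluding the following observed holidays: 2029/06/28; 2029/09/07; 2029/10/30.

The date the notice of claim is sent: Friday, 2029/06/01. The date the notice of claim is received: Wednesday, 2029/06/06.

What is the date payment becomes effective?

2029/10/15

The last day of the proof-of-loss period: 94 calendar days after 2029/06/06 is 2029/09/08.
From Saturday, 2029/09/08, 12 business days (Sep 10, Sep 11, Sep 12, Sep 13, …, Sep 21, Sep 24, Sep 25, skipping weekends) brings us to Tuesday, 2029/09/25, which is the last day of the investigation period.
Adding 20 calendar days to 2029/09/25 gives 2029/10/15, which is the date payment becomes effective.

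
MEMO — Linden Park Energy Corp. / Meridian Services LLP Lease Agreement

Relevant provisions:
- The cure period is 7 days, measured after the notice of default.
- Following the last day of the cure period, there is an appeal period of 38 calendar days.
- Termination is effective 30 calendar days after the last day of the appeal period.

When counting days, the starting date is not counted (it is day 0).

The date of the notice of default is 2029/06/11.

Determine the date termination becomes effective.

The last day of the cure period: 2029/06/11 + 7 days = 2029/06/18.
The last day of the appeal period: 2029/06/18 + 38 days = 2029/07/26.
The date termination becomes effective: 30 calendar days after 2029/07/26 is 2029/08/25.

2029/08/25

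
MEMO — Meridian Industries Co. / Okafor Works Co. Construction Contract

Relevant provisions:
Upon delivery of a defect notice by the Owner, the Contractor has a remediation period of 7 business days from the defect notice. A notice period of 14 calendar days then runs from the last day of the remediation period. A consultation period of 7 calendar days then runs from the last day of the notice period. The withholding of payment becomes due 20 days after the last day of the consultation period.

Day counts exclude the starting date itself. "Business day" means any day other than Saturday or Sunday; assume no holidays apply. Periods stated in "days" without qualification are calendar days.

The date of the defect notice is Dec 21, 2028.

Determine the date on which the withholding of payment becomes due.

Feb 11, 2029

From Thursday, Dec 21, 2028, 7 business days (Dec 22, Dec 25, Dec 26, Dec 27, Dec 28, Dec 29, Jan 1, skipping weekends) brings us to Monday, Jan 1, 2029, which is the last day of the remediation period.
Adding 14 calendar days to Jan 1, 2029 gives Jan 15, 2029, which is the last day of the notice period.
Adding 7 calendar days to Jan 15, 2029 gives Jan 22, 2029, which is the last day of the consultation period.
Adding 20 calendar days to Jan 22, 2029 gives Feb 11, 2029, which is the date on which the withholding of payment becomes due.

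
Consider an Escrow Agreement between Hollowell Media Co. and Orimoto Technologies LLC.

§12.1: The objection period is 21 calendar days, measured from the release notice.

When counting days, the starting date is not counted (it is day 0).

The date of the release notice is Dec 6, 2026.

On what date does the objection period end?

Dec 27, 2026

Adding 21 calendar days to Dec 6, 2026 gives Dec 27, 2026, which is the last day of the objection period.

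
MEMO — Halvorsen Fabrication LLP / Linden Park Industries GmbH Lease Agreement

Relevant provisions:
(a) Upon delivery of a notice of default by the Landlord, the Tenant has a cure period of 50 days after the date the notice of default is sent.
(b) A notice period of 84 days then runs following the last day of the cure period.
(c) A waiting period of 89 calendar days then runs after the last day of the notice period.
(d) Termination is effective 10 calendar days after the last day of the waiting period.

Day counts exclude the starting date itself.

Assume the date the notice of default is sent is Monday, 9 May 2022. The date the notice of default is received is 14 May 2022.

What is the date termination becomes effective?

The last day of the cure period: 9 May 2022 + 50 days = 28 June 2022.
The last day of the notice period: 84 calendar days after 28 June 2022 is 20 September 2022.
The last day of the waiting period: 20 September 2022 + 89 days = 18 December 2022.
Adding 10 calendar days to 18 December 2022 gives 28 December 2022, which is the date termination becomes effective.

28 December 2022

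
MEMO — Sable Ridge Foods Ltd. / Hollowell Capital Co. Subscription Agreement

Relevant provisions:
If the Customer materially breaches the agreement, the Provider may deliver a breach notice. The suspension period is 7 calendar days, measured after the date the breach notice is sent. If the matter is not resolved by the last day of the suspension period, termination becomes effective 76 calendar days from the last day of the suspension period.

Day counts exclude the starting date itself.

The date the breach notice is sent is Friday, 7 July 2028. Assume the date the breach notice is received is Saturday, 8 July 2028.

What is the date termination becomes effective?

28 September 2028

The last day of the suspension period: 7 calendar days after 7 July 2028 is 14 July 2028.
The date termination becomes effective: 14 July 2028 + 76 days = 28 September 2028.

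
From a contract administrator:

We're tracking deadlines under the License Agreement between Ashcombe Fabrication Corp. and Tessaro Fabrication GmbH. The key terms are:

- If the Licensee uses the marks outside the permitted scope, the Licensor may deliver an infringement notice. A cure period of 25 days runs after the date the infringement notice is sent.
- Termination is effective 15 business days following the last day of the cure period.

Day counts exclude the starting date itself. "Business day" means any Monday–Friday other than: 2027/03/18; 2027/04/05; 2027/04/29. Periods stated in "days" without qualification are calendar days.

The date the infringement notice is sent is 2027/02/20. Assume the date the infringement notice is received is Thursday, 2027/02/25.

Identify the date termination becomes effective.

The last day of the cure period: 25 calendar days after 2027/02/20 is 2027/03/17.
From Wednesday, 2027/03/17, 15 business days (Mar 19, Mar 22, Mar 23, Mar 24, …, Apr 7, Apr 8, Apr 9, skipping weekends and the listed holidays on Mar 18, Apr 5) brings us to Friday, 2027/04/09, which is the date termination becomes effective.

2027/04/09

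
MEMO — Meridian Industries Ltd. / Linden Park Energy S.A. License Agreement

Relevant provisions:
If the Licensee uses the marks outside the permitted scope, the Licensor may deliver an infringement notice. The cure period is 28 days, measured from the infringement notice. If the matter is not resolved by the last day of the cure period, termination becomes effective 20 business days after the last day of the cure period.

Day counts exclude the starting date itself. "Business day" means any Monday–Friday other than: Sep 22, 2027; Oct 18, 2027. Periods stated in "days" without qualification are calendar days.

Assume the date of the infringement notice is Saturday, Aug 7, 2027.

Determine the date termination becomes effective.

Adding 28 calendar days to Aug 7, 2027 gives Sep 4, 2027, which is the last day of the cure period.
From Saturday, Sep 4, 2027, 20 business days (Sep 6, Sep 7, Sep 8, Sep 9, …, Sep 30, Oct 1, Oct 4, skipping weekends and the listed holiday on Sep 22) brings us to Monday, Oct 4, 2027, which is the date termination becomes effective.

Oct 4, 2027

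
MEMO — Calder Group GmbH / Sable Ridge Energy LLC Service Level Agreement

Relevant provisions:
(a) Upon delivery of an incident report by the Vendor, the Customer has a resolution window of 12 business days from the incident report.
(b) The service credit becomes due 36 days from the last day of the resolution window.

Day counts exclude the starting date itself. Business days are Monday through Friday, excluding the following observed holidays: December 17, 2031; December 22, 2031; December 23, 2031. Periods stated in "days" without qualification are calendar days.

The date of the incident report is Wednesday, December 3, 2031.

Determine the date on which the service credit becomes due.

The last day of the resolution window: counting 12 business days from Wednesday, December 3, 2031 (Dec 4, Dec 5, Dec 8, Dec 9, …, Dec 18, Dec 19, Dec 24, skipping weekends and the listed holidays on Dec 17, Dec 22, Dec 23) reaches Wednesday, December 24, 2031.
The date on which the service credit becomes due: 36 calendar days after December 24, 2031 is January 29, 2032.

January 29, 2032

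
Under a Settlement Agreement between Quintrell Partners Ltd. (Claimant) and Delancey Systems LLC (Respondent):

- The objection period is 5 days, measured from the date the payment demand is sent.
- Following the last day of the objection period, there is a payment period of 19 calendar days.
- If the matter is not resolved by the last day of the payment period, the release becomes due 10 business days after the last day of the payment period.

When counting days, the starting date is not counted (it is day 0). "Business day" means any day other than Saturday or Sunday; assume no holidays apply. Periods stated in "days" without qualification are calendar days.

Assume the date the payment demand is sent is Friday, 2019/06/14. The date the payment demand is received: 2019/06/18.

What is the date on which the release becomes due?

2019/07/22

The last day of the objection period: 5 calendar days after 2019/06/14 is 2019/06/19.
The last day of the payment period: 2019/06/19 + 19 days = 2019/07/08.
From Monday, 2019/07/08, 10 business days (Jul 9, Jul 10, Jul 11, Jul 12, Jul 15, Jul 16, Jul 17, Jul 18, Jul 19, Jul 22, skipping weekends) brings us to Monday, 2019/07/22, which is the date on which the release becomes due.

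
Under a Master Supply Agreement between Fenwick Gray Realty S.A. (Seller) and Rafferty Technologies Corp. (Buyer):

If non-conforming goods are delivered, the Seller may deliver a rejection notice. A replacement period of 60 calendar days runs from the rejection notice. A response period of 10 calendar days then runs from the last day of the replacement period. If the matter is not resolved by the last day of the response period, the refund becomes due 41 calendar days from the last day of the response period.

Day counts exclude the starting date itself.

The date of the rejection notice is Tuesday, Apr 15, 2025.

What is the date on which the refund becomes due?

Aug 4, 2025

The last day of the replacement period: 60 calendar days after Apr 15, 2025 is Jun 14, 2025.
Adding 10 calendar days to Jun 14, 2025 gives Jun 24, 2025, which is the last day of the response period.
The date on which the refund becomes due: 41 calendar days after Jun 24, 2025 is Aug 4, 2025.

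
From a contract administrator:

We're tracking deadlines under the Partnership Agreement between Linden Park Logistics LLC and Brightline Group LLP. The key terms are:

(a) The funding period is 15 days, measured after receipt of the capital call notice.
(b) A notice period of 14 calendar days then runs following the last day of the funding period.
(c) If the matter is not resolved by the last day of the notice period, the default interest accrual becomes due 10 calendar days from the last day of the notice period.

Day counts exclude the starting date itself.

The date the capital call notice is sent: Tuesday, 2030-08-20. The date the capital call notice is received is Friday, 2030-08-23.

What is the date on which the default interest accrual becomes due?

The last day of the funding period: 2030-08-23 + 15 days = 2030-09-07.
The last day of the notice period: 14 calendar days after 2030-09-07 is 2030-09-21.
Adding 10 calendar days to 2030-09-21 gives 2030-10-01, which is the date on which the default interest accrual becomes due.

2030-10-01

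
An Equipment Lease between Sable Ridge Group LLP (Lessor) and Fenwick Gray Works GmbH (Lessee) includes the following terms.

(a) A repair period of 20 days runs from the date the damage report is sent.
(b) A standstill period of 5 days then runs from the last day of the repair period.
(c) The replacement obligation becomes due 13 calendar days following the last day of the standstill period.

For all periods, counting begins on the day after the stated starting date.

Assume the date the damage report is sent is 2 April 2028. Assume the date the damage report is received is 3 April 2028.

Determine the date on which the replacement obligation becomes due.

The last day of the repair period: 20 calendar days after 2 April 2028 is 22 April 2028.
The last day of the standstill period: 5 calendar days after 22 April 2028 is 27 April 2028.
The date on which the replacement obligation becomes due: 27 April 2028 + 13 days = 10 May 2028.

10 May 2028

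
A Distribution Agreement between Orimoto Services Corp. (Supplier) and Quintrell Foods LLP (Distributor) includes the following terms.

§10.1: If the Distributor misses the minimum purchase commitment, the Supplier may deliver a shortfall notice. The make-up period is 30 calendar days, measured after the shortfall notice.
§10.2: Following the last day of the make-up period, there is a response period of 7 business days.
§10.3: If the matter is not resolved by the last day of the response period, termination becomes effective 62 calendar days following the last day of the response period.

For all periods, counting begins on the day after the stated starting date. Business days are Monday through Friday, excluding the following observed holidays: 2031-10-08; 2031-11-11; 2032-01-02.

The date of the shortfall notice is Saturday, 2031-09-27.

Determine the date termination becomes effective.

The last day of the make-up period: 30 calendar days after 2031-09-27 is 2031-10-27.
From Monday, 2031-10-27, 7 business days (Oct 28, Oct 29, Oct 30, Oct 31, Nov 3, Nov 4, Nov 5, skipping weekends) brings us to Wednesday, 2031-11-05, which is the last day of the response period.
The date termination becomes effective: 2031-11-05 + 62 days = 2032-01-06.

2032-01-06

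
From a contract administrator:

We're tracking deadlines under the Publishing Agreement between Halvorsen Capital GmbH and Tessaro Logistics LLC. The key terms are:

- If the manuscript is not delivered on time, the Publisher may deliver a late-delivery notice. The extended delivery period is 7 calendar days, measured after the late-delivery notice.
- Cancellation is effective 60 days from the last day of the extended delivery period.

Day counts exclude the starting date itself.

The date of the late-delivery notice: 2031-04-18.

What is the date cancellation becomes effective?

2031-06-24

Adding 7 calendar days to 2031-04-18 gives 2031-04-25, which is the last day of the extended delivery period.
The date cancellation becomes effective: 2031-04-25 + 60 days = 2031-06-24.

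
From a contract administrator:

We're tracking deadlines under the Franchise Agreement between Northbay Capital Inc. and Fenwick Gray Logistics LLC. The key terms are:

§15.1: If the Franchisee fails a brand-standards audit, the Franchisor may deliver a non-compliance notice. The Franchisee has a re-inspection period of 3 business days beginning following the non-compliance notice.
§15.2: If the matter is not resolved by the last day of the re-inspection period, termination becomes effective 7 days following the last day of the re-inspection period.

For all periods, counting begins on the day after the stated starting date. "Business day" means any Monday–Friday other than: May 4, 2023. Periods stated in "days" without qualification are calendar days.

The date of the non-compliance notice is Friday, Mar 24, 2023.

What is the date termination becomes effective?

From Friday, Mar 24, 2023, 3 business days (Mar 27, Mar 28, Mar 29, skipping weekends) brings us to Wednesday, Mar 29, 2023, which is the last day of the re-inspection period.
The date termination becomes effective: 7 calendar days after Mar 29, 2023 is Apr 5, 2023.

Apr 5, 2023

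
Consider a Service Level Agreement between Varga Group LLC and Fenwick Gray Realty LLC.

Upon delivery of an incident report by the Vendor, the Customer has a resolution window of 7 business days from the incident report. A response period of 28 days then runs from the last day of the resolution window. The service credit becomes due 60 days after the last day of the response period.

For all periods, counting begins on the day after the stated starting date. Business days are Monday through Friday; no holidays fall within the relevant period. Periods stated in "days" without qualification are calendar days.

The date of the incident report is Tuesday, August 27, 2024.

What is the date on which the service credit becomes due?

December 2, 2024

The last day of the resolution window: 7 business days after Tuesday, August 27, 2024, skipping weekends — Aug 28, Aug 29, Aug 30, Sep 2, Sep 3, Sep 4, Sep 5 — lands on Thursday, September 5, 2024.
Adding 28 calendar days to September 5, 2024 gives October 3, 2024, which is the last day of the response period.
The date on which the service credit becomes due: 60 calendar days after October 3, 2024 is December 2, 2024.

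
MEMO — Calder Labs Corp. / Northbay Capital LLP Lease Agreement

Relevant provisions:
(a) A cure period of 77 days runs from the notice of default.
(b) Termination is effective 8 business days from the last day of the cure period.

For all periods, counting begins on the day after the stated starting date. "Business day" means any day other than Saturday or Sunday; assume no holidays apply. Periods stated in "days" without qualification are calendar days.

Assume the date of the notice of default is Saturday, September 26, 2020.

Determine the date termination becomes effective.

Adding 77 calendar days to September 26, 2020 gives December 12, 2020, which is the last day of the cure period.
From Saturday, December 12, 2020, 8 business days (Dec 14, Dec 15, Dec 16, Dec 17, Dec 18, Dec 21, Dec 22, Dec 23, skipping weekends) brings us to Wednesday, December 23, 2020, which is the date termination becomes effective.

December 23, 2020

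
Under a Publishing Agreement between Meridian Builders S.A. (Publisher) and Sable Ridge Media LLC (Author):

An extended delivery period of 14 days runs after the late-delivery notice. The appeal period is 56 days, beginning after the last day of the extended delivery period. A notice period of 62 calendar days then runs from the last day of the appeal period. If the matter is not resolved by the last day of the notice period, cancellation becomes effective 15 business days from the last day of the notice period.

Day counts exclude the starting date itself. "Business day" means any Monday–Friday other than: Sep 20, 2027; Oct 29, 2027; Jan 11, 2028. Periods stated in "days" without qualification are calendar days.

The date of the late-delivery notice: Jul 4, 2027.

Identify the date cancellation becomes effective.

Dec 3, 2027

The last day of the extended delivery period: 14 calendar days after Jul 4, 2027 is Jul 18, 2027.
Adding 56 calendar days to Jul 18, 2027 gives Sep 12, 2027, which is the last day of the appeal period.
The last day of the notice period: Sep 12, 2027 + 62 days = Nov 13, 2027.
From Saturday, Nov 13, 2027, 15 business days (Nov 15, Nov 16, Nov 17, Nov 18, …, Dec 1, Dec 2, Dec 3, skipping weekends) brings us to Friday, Dec 3, 2027, which is the date cancellation becomes effective.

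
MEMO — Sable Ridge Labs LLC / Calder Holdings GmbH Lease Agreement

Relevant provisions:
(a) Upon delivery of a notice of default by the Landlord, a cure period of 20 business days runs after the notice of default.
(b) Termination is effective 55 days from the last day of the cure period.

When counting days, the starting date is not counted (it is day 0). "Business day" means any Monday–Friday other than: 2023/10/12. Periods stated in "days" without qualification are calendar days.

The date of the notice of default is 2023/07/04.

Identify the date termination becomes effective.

From Tuesday, 2023/07/04, 20 business days (Jul 5, Jul 6, Jul 7, Jul 10, …, Jul 28, Jul 31, Aug 1, skipping weekends) brings us to Tuesday, 2023/08/01, which is the last day of the cure period.
The date termination becomes effective: 2023/08/01 + 55 days = 2023/09/25.

2023/09/25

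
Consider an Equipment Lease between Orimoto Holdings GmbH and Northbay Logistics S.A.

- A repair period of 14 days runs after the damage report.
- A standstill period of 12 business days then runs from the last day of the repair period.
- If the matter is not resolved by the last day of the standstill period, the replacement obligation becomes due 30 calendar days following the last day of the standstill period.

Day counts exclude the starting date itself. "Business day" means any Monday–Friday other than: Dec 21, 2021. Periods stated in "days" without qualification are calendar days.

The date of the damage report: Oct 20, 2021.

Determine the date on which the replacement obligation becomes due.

Dec 19, 2021

Adding 14 calendar days to Oct 20, 2021 gives Nov 3, 2021, which is the last day of the repair period.
The last day of the standstill period: 12 business days after Wednesday, Nov 3, 2021, skipping weekends — Nov 4, Nov 5, Nov 8, Nov 9, …, Nov 17, Nov 18, Nov 19 — lands on Friday, Nov 19, 2021.
Adding 30 calendar days to Nov 19, 2021 gives Dec 19, 2021, which is the date on which the replacement obligation becomes due.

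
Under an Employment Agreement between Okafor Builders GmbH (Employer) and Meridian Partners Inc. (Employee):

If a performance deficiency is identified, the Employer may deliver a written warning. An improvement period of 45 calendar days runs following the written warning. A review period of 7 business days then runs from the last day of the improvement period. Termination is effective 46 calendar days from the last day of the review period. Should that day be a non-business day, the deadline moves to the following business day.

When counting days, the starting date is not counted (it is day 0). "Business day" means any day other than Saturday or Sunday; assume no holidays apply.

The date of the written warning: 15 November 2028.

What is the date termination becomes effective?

Adding 45 calendar days to 15 November 2028 gives 30 December 2028, which is the last day of the improvement period.
The last day of the review period: 7 business days after Saturday, 30 December 2028, skipping weekends — Jan 1, Jan 2, Jan 3, Jan 4, Jan 5, Jan 8, Jan 9 — lands on Tuesday, 9 January 2029.
Adding 46 calendar days to 9 January 2029 gives 24 February 2029, which is the date termination becomes effective. That falls on a Saturday, so it rolls to the next business day, Monday, 26 February 2029.

26 February 2029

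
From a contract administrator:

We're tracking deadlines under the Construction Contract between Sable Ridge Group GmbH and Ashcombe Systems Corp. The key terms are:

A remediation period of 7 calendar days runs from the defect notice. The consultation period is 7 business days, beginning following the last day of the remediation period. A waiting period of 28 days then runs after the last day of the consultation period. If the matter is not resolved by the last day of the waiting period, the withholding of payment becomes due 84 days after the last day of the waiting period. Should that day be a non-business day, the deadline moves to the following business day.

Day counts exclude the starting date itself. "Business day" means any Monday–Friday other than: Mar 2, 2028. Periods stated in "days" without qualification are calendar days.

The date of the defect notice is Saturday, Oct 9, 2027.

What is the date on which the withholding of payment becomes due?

Adding 7 calendar days to Oct 9, 2027 gives Oct 16, 2027, which is the last day of the remediation period.
The last day of the consultation period: 7 business days after Saturday, Oct 16, 2027, skipping weekends — Oct 18, Oct 19, Oct 20, Oct 21, Oct 22, Oct 25, Oct 26 — lands on Tuesday, Oct 26, 2027.
Adding 28 calendar days to Oct 26, 2027 gives Nov 23, 2027, which is the last day of the waiting period.
The date on which the withholding of payment becomes due: 84 calendar days after Nov 23, 2027 is Feb 15, 2028. Feb 15, 2028 is a Tuesday and is not a listed holiday, so no roll-forward applies.

Feb 15, 2028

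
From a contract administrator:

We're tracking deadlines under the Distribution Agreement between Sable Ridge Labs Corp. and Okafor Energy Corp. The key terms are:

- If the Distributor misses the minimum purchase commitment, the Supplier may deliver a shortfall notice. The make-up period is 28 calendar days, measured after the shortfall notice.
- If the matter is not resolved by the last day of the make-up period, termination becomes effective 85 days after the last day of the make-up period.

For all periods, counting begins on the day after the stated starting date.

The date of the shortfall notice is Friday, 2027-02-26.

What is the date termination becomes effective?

2027-06-19

Adding 28 calendar days to 2027-02-26 gives 2027-03-26, which is the last day of the make-up period.
Adding 85 calendar days to 2027-03-26 gives 2027-06-19, which is the date termination becomes effective.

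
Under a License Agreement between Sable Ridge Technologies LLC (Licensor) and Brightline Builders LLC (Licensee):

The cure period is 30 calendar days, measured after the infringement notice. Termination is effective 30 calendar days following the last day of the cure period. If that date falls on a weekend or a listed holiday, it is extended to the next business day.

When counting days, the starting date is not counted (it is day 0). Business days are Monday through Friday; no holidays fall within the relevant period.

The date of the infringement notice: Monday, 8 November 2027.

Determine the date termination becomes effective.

7 January 2028

The last day of the cure period: 30 calendar days after 8 November 2027 is 8 December 2027.
The date termination becomes effective: 8 December 2027 + 30 days = 7 January 2028. 7 January 2028 is a Friday, so no roll-forward applies.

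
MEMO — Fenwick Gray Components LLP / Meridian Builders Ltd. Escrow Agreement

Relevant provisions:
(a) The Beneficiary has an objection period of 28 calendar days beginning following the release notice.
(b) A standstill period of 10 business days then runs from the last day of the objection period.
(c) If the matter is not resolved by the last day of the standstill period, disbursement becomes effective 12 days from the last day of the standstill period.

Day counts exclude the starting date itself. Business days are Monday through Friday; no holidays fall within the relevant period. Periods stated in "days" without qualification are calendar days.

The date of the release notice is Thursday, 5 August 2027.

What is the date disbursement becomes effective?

28 September 2027

The last day of the objection period: 5 August 2027 + 28 days = 2 September 2027.
The last day of the standstill period: 10 business days after Thursday, 2 September 2027, skipping weekends — Sep 3, Sep 6, Sep 7, Sep 8, Sep 9, Sep 10, Sep 13, Sep 14, Sep 15, Sep 16 — lands on Thursday, 16 September 2027.
The date disbursement becomes effective: 12 calendar days after 16 September 2027 is 28 September 2027.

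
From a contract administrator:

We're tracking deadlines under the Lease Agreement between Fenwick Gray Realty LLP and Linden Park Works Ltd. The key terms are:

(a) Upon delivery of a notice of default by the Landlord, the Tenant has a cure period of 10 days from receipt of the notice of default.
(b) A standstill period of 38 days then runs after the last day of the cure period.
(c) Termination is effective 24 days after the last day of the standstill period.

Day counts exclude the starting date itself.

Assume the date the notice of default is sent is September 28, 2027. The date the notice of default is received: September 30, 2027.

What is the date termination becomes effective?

Adding 10 calendar days to September 30, 2027 gives October 10, 2027, which is the last day of the cure period.
The last day of the standstill period: 38 calendar days after October 10, 2027 is November 17, 2027.
The date termination becomes effective: 24 calendar days after November 17, 2027 is December 11, 2027.

December 11, 2027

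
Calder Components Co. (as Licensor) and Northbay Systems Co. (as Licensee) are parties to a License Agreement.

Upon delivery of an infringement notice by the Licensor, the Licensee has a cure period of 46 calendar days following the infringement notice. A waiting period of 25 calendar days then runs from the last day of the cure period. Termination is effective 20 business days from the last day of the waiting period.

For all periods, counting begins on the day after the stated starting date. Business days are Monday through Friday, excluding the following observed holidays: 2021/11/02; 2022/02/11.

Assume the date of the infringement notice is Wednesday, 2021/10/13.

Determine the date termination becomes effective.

2022/01/20

Adding 46 calendar days to 2021/10/13 gives 2021/11/28, which is the last day of the cure period.
The last day of the waiting period: 2021/11/28 + 25 days = 2021/12/23.
The date termination becomes effective: counting 20 business days from Thursday, 2021/12/23 (Dec 24, Dec 27, Dec 28, Dec 29, …, Jan 18, Jan 19, Jan 20, skipping weekends) reaches Thursday, 2022/01/20.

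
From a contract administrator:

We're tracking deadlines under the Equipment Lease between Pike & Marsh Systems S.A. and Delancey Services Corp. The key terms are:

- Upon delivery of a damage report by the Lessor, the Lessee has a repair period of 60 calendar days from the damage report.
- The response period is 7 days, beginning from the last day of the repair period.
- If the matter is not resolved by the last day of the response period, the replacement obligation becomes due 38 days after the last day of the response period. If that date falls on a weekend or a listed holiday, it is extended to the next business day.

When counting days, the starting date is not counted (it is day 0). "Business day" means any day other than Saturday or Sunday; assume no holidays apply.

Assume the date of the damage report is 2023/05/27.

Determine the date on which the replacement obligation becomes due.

2023/09/11

The last day of the repair period: 60 calendar days after 2023/05/27 is 2023/07/26.
The last day of the response period: 2023/07/26 + 7 days = 2023/08/02.
Adding 38 calendar days to 2023/08/02 gives 2023/09/09, which is the date on which the replacement obligation becomes due. That falls on a Saturday, so it rolls to the next business day, Monday, 2023/09/11.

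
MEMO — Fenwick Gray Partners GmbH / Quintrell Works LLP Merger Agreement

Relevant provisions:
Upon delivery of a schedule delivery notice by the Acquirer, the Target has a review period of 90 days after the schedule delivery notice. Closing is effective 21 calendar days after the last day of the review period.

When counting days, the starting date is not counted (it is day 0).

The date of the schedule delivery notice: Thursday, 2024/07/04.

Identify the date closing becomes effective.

2024/10/23

Adding 90 calendar days to 2024/07/04 gives 2024/10/02, which is the last day of the review period.
The date closing becomes effective: 2024/10/02 + 21 days = 2024/10/23.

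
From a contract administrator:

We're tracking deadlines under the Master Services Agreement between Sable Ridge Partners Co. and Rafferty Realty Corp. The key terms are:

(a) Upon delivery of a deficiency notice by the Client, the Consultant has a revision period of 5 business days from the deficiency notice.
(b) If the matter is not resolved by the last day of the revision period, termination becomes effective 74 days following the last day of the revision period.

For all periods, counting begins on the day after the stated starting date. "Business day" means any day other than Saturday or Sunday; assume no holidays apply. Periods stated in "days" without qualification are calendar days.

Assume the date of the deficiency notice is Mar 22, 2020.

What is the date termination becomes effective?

Jun 9, 2020

From Sunday, Mar 22, 2020, 5 business days (Mar 23, Mar 24, Mar 25, Mar 26, Mar 27, skipping weekends) brings us to Friday, Mar 27, 2020, which is the last day of the revision period.
The date termination becomes effective: Mar 27, 2020 + 74 days = Jun 9, 2020.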